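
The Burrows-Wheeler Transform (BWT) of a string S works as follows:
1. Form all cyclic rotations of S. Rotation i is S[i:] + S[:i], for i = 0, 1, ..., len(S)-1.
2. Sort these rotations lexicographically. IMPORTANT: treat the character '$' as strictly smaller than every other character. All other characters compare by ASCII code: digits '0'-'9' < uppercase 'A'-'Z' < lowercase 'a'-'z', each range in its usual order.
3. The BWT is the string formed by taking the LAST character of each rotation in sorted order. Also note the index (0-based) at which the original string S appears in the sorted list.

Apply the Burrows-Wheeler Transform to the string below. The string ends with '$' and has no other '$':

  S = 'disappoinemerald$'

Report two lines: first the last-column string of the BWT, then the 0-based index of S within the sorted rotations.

All 17 rotations (rotation i = S[i:]+S[:i]):
  rot[0] = disappoinemerald$
  rot[1] = isappoinemerald$d
  rot[2] = sappoinemerald$di
  rot[3] = appoinemerald$dis
  rot[4] = ppoinemerald$disa
  rot[5] = poinemerald$disap
  rot[6] = oinemerald$disapp
  rot[7] = inemerald$disappo
  rot[8] = nemerald$disappoi
  rot[9] = emerald$disappoin
  rot[10] = merald$disappoine
  rot[11] = erald$disappoinem
  rot[12] = rald$disappoineme
  rot[13] = ald$disappoinemer
  rot[14] = ld$disappoinemera
  rot[15] = d$disappoinemeral
  rot[16] = $disappoinemerald
Sorted (with $ < everything):
  sorted[0] = $disappoinemerald  (last char: 'd')
  sorted[1] = ald$disappoinemer  (last char: 'r')
  sorted[2] = appoinemerald$dis  (last char: 's')
  sorted[3] = d$disappoinemeral  (last char: 'l')
  sorted[4] = disappoinemerald$  (last char: '$')
  sorted[5] = emerald$disappoin  (last char: 'n')
  sorted[6] = erald$disappoinem  (last char: 'm')
  sorted[7] = inemerald$disappo  (last char: 'o')
  sorted[8] = isappoinemerald$d  (last char: 'd')
  sorted[9] = ld$disappoinemera  (last char: 'a')
  sorted[10] = merald$disappoine  (last char: 'e')
  sorted[11] = nemerald$disappoi  (last char: 'i')
  sorted[12] = oinemerald$disapp  (last char: 'p')
  sorted[13] = poinemerald$disap  (last char: 'p')
  sorted[14] = ppoinemerald$disa  (last char: 'a')
  sorted[15] = rald$disappoineme  (last char: 'e')
  sorted[16] = sappoinemerald$di  (last char: 'i')
Last column: drsl$nmodaeippaei
Original string S is at sorted index 4

Answer: drsl$nmodaeippaei
4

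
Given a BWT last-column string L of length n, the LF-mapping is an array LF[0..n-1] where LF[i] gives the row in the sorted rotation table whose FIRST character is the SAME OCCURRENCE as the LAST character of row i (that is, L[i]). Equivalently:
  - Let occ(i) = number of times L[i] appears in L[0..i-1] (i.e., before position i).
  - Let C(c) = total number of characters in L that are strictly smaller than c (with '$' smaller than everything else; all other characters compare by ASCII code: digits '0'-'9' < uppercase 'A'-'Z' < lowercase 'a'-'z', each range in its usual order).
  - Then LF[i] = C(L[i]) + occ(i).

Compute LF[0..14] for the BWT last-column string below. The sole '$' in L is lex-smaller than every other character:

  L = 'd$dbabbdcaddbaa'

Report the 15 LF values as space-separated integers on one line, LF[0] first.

Char counts: '$':1, 'a':4, 'b':4, 'c':1, 'd':5
C (first-col start): C('$')=0, C('a')=1, C('b')=5, C('c')=9, C('d')=10
L[0]='d': occ=0, LF[0]=C('d')+0=10+0=10
L[1]='$': occ=0, LF[1]=C('$')+0=0+0=0
L[2]='d': occ=1, LF[2]=C('d')+1=10+1=11
L[3]='b': occ=0, LF[3]=C('b')+0=5+0=5
L[4]='a': occ=0, LF[4]=C('a')+0=1+0=1
L[5]='b': occ=1, LF[5]=C('b')+1=5+1=6
L[6]='b': occ=2, LF[6]=C('b')+2=5+2=7
L[7]='d': occ=2, LF[7]=C('d')+2=10+2=12
L[8]='c': occ=0, LF[8]=C('c')+0=9+0=9
L[9]='a': occ=1, LF[9]=C('a')+1=1+1=2
L[10]='d': occ=3, LF[10]=C('d')+3=10+3=13
L[11]='d': occ=4, LF[11]=C('d')+4=10+4=14
L[12]='b': occ=3, LF[12]=C('b')+3=5+3=8
L[13]='a': occ=2, LF[13]=C('a')+2=1+2=3
L[14]='a': occ=3, LF[14]=C('a')+3=1+3=4

Answer: 10 0 11 5 1 6 7 12 9 2 13 14 8 3 4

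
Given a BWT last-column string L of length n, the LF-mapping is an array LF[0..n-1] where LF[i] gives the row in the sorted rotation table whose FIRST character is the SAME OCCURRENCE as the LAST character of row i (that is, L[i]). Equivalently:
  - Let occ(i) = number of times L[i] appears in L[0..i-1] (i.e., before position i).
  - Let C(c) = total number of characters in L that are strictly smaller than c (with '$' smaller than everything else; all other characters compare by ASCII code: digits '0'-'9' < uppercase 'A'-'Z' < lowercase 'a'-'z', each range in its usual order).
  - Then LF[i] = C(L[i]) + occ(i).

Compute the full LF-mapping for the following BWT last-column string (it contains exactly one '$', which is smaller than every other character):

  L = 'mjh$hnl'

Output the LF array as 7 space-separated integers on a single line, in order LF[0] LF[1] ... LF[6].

Answer: 5 3 1 0 2 6 4

Derivation:
Char counts: '$':1, 'h':2, 'j':1, 'l':1, 'm':1, 'n':1
C (first-col start): C('$')=0, C('h')=1, C('j')=3, C('l')=4, C('m')=5, C('n')=6
L[0]='m': occ=0, LF[0]=C('m')+0=5+0=5
L[1]='j': occ=0, LF[1]=C('j')+0=3+0=3
L[2]='h': occ=0, LF[2]=C('h')+0=1+0=1
L[3]='$': occ=0, LF[3]=C('$')+0=0+0=0
L[4]='h': occ=1, LF[4]=C('h')+1=1+1=2
L[5]='n': occ=0, LF[5]=C('n')+0=6+0=6
L[6]='l': occ=0, LF[6]=C('l')+0=4+0=4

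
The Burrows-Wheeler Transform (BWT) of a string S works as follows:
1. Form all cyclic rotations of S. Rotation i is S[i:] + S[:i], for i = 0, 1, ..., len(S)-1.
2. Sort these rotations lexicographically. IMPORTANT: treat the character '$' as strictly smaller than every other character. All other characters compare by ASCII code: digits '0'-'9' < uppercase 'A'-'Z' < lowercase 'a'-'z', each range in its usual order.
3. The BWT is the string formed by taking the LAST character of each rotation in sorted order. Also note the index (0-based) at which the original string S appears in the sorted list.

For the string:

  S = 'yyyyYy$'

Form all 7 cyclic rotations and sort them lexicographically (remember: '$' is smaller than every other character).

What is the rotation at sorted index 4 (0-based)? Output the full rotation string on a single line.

All 7 rotations (rotation i = S[i:]+S[:i]):
  rot[0] = yyyyYy$
  rot[1] = yyyYy$y
  rot[2] = yyYy$yy
  rot[3] = yYy$yyy
  rot[4] = Yy$yyyy
  rot[5] = y$yyyyY
  rot[6] = $yyyyYy
Sorted (with $ < everything):
  sorted[0] = $yyyyYy
  sorted[1] = Yy$yyyy
  sorted[2] = y$yyyyY
  sorted[3] = yYy$yyy
  sorted[4] = yyYy$yy
  sorted[5] = yyyYy$y
  sorted[6] = yyyyYy$
sorted[4] = yyYy$yy

Answer: yyYy$yy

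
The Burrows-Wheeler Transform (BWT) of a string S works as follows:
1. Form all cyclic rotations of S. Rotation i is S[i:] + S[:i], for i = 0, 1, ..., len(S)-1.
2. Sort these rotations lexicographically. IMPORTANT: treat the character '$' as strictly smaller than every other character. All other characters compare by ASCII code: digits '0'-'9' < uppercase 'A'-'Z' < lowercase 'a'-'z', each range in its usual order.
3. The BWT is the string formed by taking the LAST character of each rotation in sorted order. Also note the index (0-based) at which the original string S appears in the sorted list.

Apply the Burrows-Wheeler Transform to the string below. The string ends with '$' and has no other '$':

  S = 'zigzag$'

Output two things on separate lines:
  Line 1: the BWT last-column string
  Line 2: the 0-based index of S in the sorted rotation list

Answer: gzaizg$
6

Derivation:
All 7 rotations (rotation i = S[i:]+S[:i]):
  rot[0] = zigzag$
  rot[1] = igzag$z
  rot[2] = gzag$zi
  rot[3] = zag$zig
  rot[4] = ag$zigz
  rot[5] = g$zigza
  rot[6] = $zigzag
Sorted (with $ < everything):
  sorted[0] = $zigzag  (last char: 'g')
  sorted[1] = ag$zigz  (last char: 'z')
  sorted[2] = g$zigza  (last char: 'a')
  sorted[3] = gzag$zi  (last char: 'i')
  sorted[4] = igzag$z  (last char: 'z')
  sorted[5] = zag$zig  (last char: 'g')
  sorted[6] = zigzag$  (last char: '$')
Last column: gzaizg$
Original string S is at sorted index 6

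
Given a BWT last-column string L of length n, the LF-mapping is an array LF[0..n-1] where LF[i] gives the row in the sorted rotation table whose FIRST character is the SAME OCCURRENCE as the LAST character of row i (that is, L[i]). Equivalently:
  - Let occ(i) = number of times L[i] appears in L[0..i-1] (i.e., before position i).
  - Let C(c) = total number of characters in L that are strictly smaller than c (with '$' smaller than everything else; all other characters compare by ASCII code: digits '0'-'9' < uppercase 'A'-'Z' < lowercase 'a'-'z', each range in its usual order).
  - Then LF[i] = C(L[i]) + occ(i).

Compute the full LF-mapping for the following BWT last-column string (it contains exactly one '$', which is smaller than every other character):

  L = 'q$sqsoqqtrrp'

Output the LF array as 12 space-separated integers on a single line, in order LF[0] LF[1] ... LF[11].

Answer: 3 0 9 4 10 1 5 6 11 7 8 2

Derivation:
Char counts: '$':1, 'o':1, 'p':1, 'q':4, 'r':2, 's':2, 't':1
C (first-col start): C('$')=0, C('o')=1, C('p')=2, C('q')=3, C('r')=7, C('s')=9, C('t')=11
L[0]='q': occ=0, LF[0]=C('q')+0=3+0=3
L[1]='$': occ=0, LF[1]=C('$')+0=0+0=0
L[2]='s': occ=0, LF[2]=C('s')+0=9+0=9
L[3]='q': occ=1, LF[3]=C('q')+1=3+1=4
L[4]='s': occ=1, LF[4]=C('s')+1=9+1=10
L[5]='o': occ=0, LF[5]=C('o')+0=1+0=1
L[6]='q': occ=2, LF[6]=C('q')+2=3+2=5
L[7]='q': occ=3, LF[7]=C('q')+3=3+3=6
L[8]='t': occ=0, LF[8]=C('t')+0=11+0=11
L[9]='r': occ=0, LF[9]=C('r')+0=7+0=7
L[10]='r': occ=1, LF[10]=C('r')+1=7+1=8
L[11]='p': occ=0, LF[11]=C('p')+0=2+0=2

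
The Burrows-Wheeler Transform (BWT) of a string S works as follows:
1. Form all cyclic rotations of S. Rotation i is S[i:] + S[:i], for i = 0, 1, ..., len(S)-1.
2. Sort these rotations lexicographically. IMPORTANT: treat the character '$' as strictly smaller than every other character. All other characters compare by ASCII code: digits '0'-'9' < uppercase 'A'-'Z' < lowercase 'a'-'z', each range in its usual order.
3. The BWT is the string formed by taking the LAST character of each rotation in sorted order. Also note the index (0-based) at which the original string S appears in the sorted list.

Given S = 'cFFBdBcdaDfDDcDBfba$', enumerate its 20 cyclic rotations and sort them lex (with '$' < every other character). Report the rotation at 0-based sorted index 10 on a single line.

All 20 rotations (rotation i = S[i:]+S[:i]):
  rot[0] = cFFBdBcdaDfDDcDBfba$
  rot[1] = FFBdBcdaDfDDcDBfba$c
  rot[2] = FBdBcdaDfDDcDBfba$cF
  rot[3] = BdBcdaDfDDcDBfba$cFF
  rot[4] = dBcdaDfDDcDBfba$cFFB
  rot[5] = BcdaDfDDcDBfba$cFFBd
  rot[6] = cdaDfDDcDBfba$cFFBdB
  rot[7] = daDfDDcDBfba$cFFBdBc
  rot[8] = aDfDDcDBfba$cFFBdBcd
  rot[9] = DfDDcDBfba$cFFBdBcda
  rot[10] = fDDcDBfba$cFFBdBcdaD
  rot[11] = DDcDBfba$cFFBdBcdaDf
  rot[12] = DcDBfba$cFFBdBcdaDfD
  rot[13] = cDBfba$cFFBdBcdaDfDD
  rot[14] = DBfba$cFFBdBcdaDfDDc
  rot[15] = Bfba$cFFBdBcdaDfDDcD
  rot[16] = fba$cFFBdBcdaDfDDcDB
  rot[17] = ba$cFFBdBcdaDfDDcDBf
  rot[18] = a$cFFBdBcdaDfDDcDBfb
  rot[19] = $cFFBdBcdaDfDDcDBfba
Sorted (with $ < everything):
  sorted[0] = $cFFBdBcdaDfDDcDBfba
  sorted[1] = BcdaDfDDcDBfba$cFFBd
  sorted[2] = BdBcdaDfDDcDBfba$cFF
  sorted[3] = Bfba$cFFBdBcdaDfDDcD
  sorted[4] = DBfba$cFFBdBcdaDfDDc
  sorted[5] = DDcDBfba$cFFBdBcdaDf
  sorted[6] = DcDBfba$cFFBdBcdaDfD
  sorted[7] = DfDDcDBfba$cFFBdBcda
  sorted[8] = FBdBcdaDfDDcDBfba$cF
  sorted[9] = FFBdBcdaDfDDcDBfba$c
  sorted[10] = a$cFFBdBcdaDfDDcDBfb
  sorted[11] = aDfDDcDBfba$cFFBdBcd
  sorted[12] = ba$cFFBdBcdaDfDDcDBf
  sorted[13] = cDBfba$cFFBdBcdaDfDD
  sorted[14] = cFFBdBcdaDfDDcDBfba$
  sorted[15] = cdaDfDDcDBfba$cFFBdB
  sorted[16] = dBcdaDfDDcDBfba$cFFB
  sorted[17] = daDfDDcDBfba$cFFBdBc
  sorted[18] = fDDcDBfba$cFFBdBcdaD
  sorted[19] = fba$cFFBdBcdaDfDDcDB
sorted[10] = a$cFFBdBcdaDfDDcDBfb

Answer: a$cFFBdBcdaDfDDcDBfb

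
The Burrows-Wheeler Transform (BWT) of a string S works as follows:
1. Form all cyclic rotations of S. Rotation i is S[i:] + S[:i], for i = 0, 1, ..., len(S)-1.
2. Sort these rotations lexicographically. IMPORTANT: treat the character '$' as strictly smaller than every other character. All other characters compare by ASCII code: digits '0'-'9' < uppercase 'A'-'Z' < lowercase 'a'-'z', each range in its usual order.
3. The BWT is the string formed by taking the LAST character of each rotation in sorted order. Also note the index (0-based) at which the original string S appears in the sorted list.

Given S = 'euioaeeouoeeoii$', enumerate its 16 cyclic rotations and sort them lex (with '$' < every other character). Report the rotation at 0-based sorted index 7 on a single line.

Answer: i$euioaeeouoeeoi

Derivation:
All 16 rotations (rotation i = S[i:]+S[:i]):
  rot[0] = euioaeeouoeeoii$
  rot[1] = uioaeeouoeeoii$e
  rot[2] = ioaeeouoeeoii$eu
  rot[3] = oaeeouoeeoii$eui
  rot[4] = aeeouoeeoii$euio
  rot[5] = eeouoeeoii$euioa
  rot[6] = eouoeeoii$euioae
  rot[7] = ouoeeoii$euioaee
  rot[8] = uoeeoii$euioaeeo
  rot[9] = oeeoii$euioaeeou
  rot[10] = eeoii$euioaeeouo
  rot[11] = eoii$euioaeeouoe
  rot[12] = oii$euioaeeouoee
  rot[13] = ii$euioaeeouoeeo
  rot[14] = i$euioaeeouoeeoi
  rot[15] = $euioaeeouoeeoii
Sorted (with $ < everything):
  sorted[0] = $euioaeeouoeeoii
  sorted[1] = aeeouoeeoii$euio
  sorted[2] = eeoii$euioaeeouo
  sorted[3] = eeouoeeoii$euioa
  sorted[4] = eoii$euioaeeouoe
  sorted[5] = eouoeeoii$euioae
  sorted[6] = euioaeeouoeeoii$
  sorted[7] = i$euioaeeouoeeoi
  sorted[8] = ii$euioaeeouoeeo
  sorted[9] = ioaeeouoeeoii$eu
  sorted[10] = oaeeouoeeoii$eui
  sorted[11] = oeeoii$euioaeeou
  sorted[12] = oii$euioaeeouoee
  sorted[13] = ouoeeoii$euioaee
  sorted[14] = uioaeeouoeeoii$e
  sorted[15] = uoeeoii$euioaeeo
sorted[7] = i$euioaeeouoeeoi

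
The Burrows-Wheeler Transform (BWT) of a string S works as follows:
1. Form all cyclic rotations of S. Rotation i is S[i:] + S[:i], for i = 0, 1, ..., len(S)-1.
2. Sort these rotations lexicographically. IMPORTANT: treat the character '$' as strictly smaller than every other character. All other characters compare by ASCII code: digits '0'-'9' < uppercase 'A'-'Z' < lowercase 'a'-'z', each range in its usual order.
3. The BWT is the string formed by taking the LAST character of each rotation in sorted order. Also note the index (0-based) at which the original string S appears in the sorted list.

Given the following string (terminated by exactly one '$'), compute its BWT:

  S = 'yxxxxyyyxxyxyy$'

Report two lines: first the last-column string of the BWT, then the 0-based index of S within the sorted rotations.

Answer: yyxyxxyxy$yxxyx
9

Derivation:
All 15 rotations (rotation i = S[i:]+S[:i]):
  rot[0] = yxxxxyyyxxyxyy$
  rot[1] = xxxxyyyxxyxyy$y
  rot[2] = xxxyyyxxyxyy$yx
  rot[3] = xxyyyxxyxyy$yxx
  rot[4] = xyyyxxyxyy$yxxx
  rot[5] = yyyxxyxyy$yxxxx
  rot[6] = yyxxyxyy$yxxxxy
  rot[7] = yxxyxyy$yxxxxyy
  rot[8] = xxyxyy$yxxxxyyy
  rot[9] = xyxyy$yxxxxyyyx
  rot[10] = yxyy$yxxxxyyyxx
  rot[11] = xyy$yxxxxyyyxxy
  rot[12] = yy$yxxxxyyyxxyx
  rot[13] = y$yxxxxyyyxxyxy
  rot[14] = $yxxxxyyyxxyxyy
Sorted (with $ < everything):
  sorted[0] = $yxxxxyyyxxyxyy  (last char: 'y')
  sorted[1] = xxxxyyyxxyxyy$y  (last char: 'y')
  sorted[2] = xxxyyyxxyxyy$yx  (last char: 'x')
  sorted[3] = xxyxyy$yxxxxyyy  (last char: 'y')
  sorted[4] = xxyyyxxyxyy$yxx  (last char: 'x')
  sorted[5] = xyxyy$yxxxxyyyx  (last char: 'x')
  sorted[6] = xyy$yxxxxyyyxxy  (last char: 'y')
  sorted[7] = xyyyxxyxyy$yxxx  (last char: 'x')
  sorted[8] = y$yxxxxyyyxxyxy  (last char: 'y')
  sorted[9] = yxxxxyyyxxyxyy$  (last char: '$')
  sorted[10] = yxxyxyy$yxxxxyy  (last char: 'y')
  sorted[11] = yxyy$yxxxxyyyxx  (last char: 'x')
  sorted[12] = yy$yxxxxyyyxxyx  (last char: 'x')
  sorted[13] = yyxxyxyy$yxxxxy  (last char: 'y')
  sorted[14] = yyyxxyxyy$yxxxx  (last char: 'x')
Last column: yyxyxxyxy$yxxyx
Original string S is at sorted index 9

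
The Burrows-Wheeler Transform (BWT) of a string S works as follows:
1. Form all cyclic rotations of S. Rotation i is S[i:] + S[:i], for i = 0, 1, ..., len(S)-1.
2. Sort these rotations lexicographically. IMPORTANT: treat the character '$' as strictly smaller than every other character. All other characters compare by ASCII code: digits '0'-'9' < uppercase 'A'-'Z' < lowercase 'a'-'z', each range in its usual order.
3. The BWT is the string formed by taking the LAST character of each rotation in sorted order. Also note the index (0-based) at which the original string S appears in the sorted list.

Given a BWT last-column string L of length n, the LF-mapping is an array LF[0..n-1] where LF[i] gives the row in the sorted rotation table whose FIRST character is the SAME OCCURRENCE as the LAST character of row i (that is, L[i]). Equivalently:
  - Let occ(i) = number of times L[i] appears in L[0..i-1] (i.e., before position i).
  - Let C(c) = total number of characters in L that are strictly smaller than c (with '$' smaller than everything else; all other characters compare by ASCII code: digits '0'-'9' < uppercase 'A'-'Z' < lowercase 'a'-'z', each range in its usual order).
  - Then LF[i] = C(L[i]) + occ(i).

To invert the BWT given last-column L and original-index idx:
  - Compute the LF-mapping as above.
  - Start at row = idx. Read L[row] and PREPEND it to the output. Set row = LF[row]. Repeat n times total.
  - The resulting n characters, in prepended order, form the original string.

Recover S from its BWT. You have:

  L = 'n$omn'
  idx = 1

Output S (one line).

Answer: mnon$

Derivation:
LF mapping: 2 0 4 1 3
Walk LF starting at row 1, prepending L[row]:
  step 1: row=1, L[1]='$', prepend. Next row=LF[1]=0
  step 2: row=0, L[0]='n', prepend. Next row=LF[0]=2
  step 3: row=2, L[2]='o', prepend. Next row=LF[2]=4
  step 4: row=4, L[4]='n', prepend. Next row=LF[4]=3
  step 5: row=3, L[3]='m', prepend. Next row=LF[3]=1
Reversed output: mnon$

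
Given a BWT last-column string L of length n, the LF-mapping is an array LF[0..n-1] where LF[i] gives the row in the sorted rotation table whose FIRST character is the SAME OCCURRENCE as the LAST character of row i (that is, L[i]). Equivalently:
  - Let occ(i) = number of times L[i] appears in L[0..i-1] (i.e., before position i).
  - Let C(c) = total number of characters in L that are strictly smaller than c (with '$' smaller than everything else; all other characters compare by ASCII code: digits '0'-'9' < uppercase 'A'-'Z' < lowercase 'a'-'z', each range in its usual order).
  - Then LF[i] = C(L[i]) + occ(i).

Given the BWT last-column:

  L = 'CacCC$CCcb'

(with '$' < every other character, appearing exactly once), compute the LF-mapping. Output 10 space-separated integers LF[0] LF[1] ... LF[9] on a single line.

Char counts: '$':1, 'C':5, 'a':1, 'b':1, 'c':2
C (first-col start): C('$')=0, C('C')=1, C('a')=6, C('b')=7, C('c')=8
L[0]='C': occ=0, LF[0]=C('C')+0=1+0=1
L[1]='a': occ=0, LF[1]=C('a')+0=6+0=6
L[2]='c': occ=0, LF[2]=C('c')+0=8+0=8
L[3]='C': occ=1, LF[3]=C('C')+1=1+1=2
L[4]='C': occ=2, LF[4]=C('C')+2=1+2=3
L[5]='$': occ=0, LF[5]=C('$')+0=0+0=0
L[6]='C': occ=3, LF[6]=C('C')+3=1+3=4
L[7]='C': occ=4, LF[7]=C('C')+4=1+4=5
L[8]='c': occ=1, LF[8]=C('c')+1=8+1=9
L[9]='b': occ=0, LF[9]=C('b')+0=7+0=7

Answer: 1 6 8 2 3 0 4 5 9 7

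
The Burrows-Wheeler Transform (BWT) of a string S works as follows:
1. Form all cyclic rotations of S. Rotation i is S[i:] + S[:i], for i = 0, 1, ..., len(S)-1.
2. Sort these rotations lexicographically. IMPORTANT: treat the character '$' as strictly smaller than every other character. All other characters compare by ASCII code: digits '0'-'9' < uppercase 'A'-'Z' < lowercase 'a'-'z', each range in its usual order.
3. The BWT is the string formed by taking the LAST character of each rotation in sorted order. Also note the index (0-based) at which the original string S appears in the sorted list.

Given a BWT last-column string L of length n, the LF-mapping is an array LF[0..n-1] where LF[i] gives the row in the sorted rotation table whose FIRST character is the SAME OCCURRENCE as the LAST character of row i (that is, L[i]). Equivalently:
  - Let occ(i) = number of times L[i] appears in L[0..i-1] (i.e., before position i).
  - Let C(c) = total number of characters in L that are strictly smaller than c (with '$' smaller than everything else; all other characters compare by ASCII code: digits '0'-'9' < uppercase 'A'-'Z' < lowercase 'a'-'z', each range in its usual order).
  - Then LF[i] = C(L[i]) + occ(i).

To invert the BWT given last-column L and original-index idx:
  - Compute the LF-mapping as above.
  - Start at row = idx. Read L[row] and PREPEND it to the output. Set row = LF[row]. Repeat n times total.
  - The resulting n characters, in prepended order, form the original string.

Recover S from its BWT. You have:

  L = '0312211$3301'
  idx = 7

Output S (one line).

LF mapping: 1 9 3 7 8 4 5 0 10 11 2 6
Walk LF starting at row 7, prepending L[row]:
  step 1: row=7, L[7]='$', prepend. Next row=LF[7]=0
  step 2: row=0, L[0]='0', prepend. Next row=LF[0]=1
  step 3: row=1, L[1]='3', prepend. Next row=LF[1]=9
  step 4: row=9, L[9]='3', prepend. Next row=LF[9]=11
  step 5: row=11, L[11]='1', prepend. Next row=LF[11]=6
  step 6: row=6, L[6]='1', prepend. Next row=LF[6]=5
  step 7: row=5, L[5]='1', prepend. Next row=LF[5]=4
  step 8: row=4, L[4]='2', prepend. Next row=LF[4]=8
  step 9: row=8, L[8]='3', prepend. Next row=LF[8]=10
  step 10: row=10, L[10]='0', prepend. Next row=LF[10]=2
  step 11: row=2, L[2]='1', prepend. Next row=LF[2]=3
  step 12: row=3, L[3]='2', prepend. Next row=LF[3]=7
Reversed output: 21032111330$

Answer: 21032111330$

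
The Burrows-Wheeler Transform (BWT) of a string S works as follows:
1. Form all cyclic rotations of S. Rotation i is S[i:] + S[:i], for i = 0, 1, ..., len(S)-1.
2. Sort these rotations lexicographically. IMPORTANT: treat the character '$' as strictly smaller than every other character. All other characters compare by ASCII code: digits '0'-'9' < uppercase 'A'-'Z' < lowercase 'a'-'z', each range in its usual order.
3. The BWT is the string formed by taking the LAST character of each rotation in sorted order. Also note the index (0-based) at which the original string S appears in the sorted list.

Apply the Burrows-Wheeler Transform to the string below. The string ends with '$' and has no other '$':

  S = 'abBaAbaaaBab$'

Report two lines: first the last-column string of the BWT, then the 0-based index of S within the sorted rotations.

All 13 rotations (rotation i = S[i:]+S[:i]):
  rot[0] = abBaAbaaaBab$
  rot[1] = bBaAbaaaBab$a
  rot[2] = BaAbaaaBab$ab
  rot[3] = aAbaaaBab$abB
  rot[4] = AbaaaBab$abBa
  rot[5] = baaaBab$abBaA
  rot[6] = aaaBab$abBaAb
  rot[7] = aaBab$abBaAba
  rot[8] = aBab$abBaAbaa
  rot[9] = Bab$abBaAbaaa
  rot[10] = ab$abBaAbaaaB
  rot[11] = b$abBaAbaaaBa
  rot[12] = $abBaAbaaaBab
Sorted (with $ < everything):
  sorted[0] = $abBaAbaaaBab  (last char: 'b')
  sorted[1] = AbaaaBab$abBa  (last char: 'a')
  sorted[2] = BaAbaaaBab$ab  (last char: 'b')
  sorted[3] = Bab$abBaAbaaa  (last char: 'a')
  sorted[4] = aAbaaaBab$abB  (last char: 'B')
  sorted[5] = aBab$abBaAbaa  (last char: 'a')
  sorted[6] = aaBab$abBaAba  (last char: 'a')
  sorted[7] = aaaBab$abBaAb  (last char: 'b')
  sorted[8] = ab$abBaAbaaaB  (last char: 'B')
  sorted[9] = abBaAbaaaBab$  (last char: '$')
  sorted[10] = b$abBaAbaaaBa  (last char: 'a')
  sorted[11] = bBaAbaaaBab$a  (last char: 'a')
  sorted[12] = baaaBab$abBaA  (last char: 'A')
Last column: babaBaabB$aaA
Original string S is at sorted index 9

Answer: babaBaabB$aaA
9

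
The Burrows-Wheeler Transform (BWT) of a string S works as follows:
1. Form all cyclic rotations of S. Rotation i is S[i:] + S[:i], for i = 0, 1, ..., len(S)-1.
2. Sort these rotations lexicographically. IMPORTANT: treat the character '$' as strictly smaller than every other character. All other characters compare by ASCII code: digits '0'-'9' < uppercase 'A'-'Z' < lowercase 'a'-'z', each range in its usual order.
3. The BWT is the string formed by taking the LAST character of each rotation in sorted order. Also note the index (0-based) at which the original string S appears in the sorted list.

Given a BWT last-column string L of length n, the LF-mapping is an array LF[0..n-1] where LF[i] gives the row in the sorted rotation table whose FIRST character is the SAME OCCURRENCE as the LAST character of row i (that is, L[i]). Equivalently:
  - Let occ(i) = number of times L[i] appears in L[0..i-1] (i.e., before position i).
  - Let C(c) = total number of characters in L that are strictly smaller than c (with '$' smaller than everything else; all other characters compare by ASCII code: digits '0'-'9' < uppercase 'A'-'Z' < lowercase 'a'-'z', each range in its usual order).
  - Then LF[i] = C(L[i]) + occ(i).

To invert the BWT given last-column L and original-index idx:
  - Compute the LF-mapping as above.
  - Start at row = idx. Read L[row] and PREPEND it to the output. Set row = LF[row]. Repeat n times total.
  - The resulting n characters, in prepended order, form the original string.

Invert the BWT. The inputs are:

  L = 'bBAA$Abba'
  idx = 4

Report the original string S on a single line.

Answer: BAAAabbb$

Derivation:
LF mapping: 6 4 1 2 0 3 7 8 5
Walk LF starting at row 4, prepending L[row]:
  step 1: row=4, L[4]='$', prepend. Next row=LF[4]=0
  step 2: row=0, L[0]='b', prepend. Next row=LF[0]=6
  step 3: row=6, L[6]='b', prepend. Next row=LF[6]=7
  step 4: row=7, L[7]='b', prepend. Next row=LF[7]=8
  step 5: row=8, L[8]='a', prepend. Next row=LF[8]=5
  step 6: row=5, L[5]='A', prepend. Next row=LF[5]=3
  step 7: row=3, L[3]='A', prepend. Next row=LF[3]=2
  step 8: row=2, L[2]='A', prepend. Next row=LF[2]=1
  step 9: row=1, L[1]='B', prepend. Next row=LF[1]=4
Reversed output: BAAAabbb$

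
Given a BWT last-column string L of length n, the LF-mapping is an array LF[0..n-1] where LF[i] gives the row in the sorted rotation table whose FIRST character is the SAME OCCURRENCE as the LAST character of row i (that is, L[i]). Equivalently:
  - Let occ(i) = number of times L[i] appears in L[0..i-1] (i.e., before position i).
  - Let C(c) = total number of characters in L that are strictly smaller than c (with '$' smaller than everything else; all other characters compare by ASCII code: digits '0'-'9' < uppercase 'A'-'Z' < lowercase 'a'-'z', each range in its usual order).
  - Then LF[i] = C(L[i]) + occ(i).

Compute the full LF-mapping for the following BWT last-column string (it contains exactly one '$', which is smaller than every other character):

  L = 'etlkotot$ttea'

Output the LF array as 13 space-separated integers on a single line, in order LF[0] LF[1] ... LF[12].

Char counts: '$':1, 'a':1, 'e':2, 'k':1, 'l':1, 'o':2, 't':5
C (first-col start): C('$')=0, C('a')=1, C('e')=2, C('k')=4, C('l')=5, C('o')=6, C('t')=8
L[0]='e': occ=0, LF[0]=C('e')+0=2+0=2
L[1]='t': occ=0, LF[1]=C('t')+0=8+0=8
L[2]='l': occ=0, LF[2]=C('l')+0=5+0=5
L[3]='k': occ=0, LF[3]=C('k')+0=4+0=4
L[4]='o': occ=0, LF[4]=C('o')+0=6+0=6
L[5]='t': occ=1, LF[5]=C('t')+1=8+1=9
L[6]='o': occ=1, LF[6]=C('o')+1=6+1=7
L[7]='t': occ=2, LF[7]=C('t')+2=8+2=10
L[8]='$': occ=0, LF[8]=C('$')+0=0+0=0
L[9]='t': occ=3, LF[9]=C('t')+3=8+3=11
L[10]='t': occ=4, LF[10]=C('t')+4=8+4=12
L[11]='e': occ=1, LF[11]=C('e')+1=2+1=3
L[12]='a': occ=0, LF[12]=C('a')+0=1+0=1

Answer: 2 8 5 4 6 9 7 10 0 11 12 3 1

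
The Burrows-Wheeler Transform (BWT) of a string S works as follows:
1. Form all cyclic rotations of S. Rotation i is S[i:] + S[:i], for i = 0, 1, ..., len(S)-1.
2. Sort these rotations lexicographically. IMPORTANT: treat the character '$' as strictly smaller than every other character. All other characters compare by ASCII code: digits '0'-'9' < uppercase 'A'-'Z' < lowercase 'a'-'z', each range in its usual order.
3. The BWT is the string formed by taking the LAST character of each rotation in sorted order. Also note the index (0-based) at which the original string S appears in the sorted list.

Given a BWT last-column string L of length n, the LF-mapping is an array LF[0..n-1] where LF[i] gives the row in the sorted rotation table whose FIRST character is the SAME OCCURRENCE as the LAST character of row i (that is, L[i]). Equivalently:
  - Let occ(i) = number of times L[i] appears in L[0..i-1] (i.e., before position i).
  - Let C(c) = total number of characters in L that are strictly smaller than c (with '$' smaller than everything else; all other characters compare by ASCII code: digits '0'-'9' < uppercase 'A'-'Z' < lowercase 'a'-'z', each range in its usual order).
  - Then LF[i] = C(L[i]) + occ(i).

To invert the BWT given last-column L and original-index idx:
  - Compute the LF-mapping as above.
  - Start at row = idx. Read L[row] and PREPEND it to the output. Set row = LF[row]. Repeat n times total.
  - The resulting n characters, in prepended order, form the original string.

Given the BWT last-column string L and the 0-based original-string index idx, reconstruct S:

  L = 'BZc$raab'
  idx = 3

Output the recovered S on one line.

LF mapping: 1 2 6 0 7 3 4 5
Walk LF starting at row 3, prepending L[row]:
  step 1: row=3, L[3]='$', prepend. Next row=LF[3]=0
  step 2: row=0, L[0]='B', prepend. Next row=LF[0]=1
  step 3: row=1, L[1]='Z', prepend. Next row=LF[1]=2
  step 4: row=2, L[2]='c', prepend. Next row=LF[2]=6
  step 5: row=6, L[6]='a', prepend. Next row=LF[6]=4
  step 6: row=4, L[4]='r', prepend. Next row=LF[4]=7
  step 7: row=7, L[7]='b', prepend. Next row=LF[7]=5
  step 8: row=5, L[5]='a', prepend. Next row=LF[5]=3
Reversed output: abracZB$

Answer: abracZB$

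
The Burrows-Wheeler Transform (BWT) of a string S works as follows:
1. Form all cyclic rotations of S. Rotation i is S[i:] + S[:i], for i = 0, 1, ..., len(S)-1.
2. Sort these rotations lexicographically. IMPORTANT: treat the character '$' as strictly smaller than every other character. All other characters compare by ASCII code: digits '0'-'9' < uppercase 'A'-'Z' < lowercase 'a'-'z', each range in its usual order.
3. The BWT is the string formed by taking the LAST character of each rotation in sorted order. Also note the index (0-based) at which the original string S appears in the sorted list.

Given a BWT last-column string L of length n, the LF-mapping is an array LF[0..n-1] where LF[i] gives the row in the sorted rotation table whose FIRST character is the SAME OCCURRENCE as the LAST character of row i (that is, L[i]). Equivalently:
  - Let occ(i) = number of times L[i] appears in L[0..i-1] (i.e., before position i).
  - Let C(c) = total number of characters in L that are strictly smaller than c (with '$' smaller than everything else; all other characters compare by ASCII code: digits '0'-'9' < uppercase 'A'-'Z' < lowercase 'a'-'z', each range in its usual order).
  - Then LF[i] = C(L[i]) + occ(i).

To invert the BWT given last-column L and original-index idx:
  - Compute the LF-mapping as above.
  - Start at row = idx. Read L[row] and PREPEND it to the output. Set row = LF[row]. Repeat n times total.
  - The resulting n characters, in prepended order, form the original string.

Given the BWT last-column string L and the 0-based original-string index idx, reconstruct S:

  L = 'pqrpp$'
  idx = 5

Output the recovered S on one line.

Answer: rppqp$

Derivation:
LF mapping: 1 4 5 2 3 0
Walk LF starting at row 5, prepending L[row]:
  step 1: row=5, L[5]='$', prepend. Next row=LF[5]=0
  step 2: row=0, L[0]='p', prepend. Next row=LF[0]=1
  step 3: row=1, L[1]='q', prepend. Next row=LF[1]=4
  step 4: row=4, L[4]='p', prepend. Next row=LF[4]=3
  step 5: row=3, L[3]='p', prepend. Next row=LF[3]=2
  step 6: row=2, L[2]='r', prepend. Next row=LF[2]=5
Reversed output: rppqp$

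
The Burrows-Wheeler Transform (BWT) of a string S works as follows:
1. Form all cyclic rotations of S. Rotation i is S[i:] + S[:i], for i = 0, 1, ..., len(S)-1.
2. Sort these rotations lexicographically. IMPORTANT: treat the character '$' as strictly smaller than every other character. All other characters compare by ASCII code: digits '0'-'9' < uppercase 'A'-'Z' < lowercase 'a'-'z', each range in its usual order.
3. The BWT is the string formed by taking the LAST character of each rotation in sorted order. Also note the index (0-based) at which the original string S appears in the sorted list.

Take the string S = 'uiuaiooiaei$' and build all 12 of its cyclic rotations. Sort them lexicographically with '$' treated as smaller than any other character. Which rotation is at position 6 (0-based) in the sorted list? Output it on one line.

Answer: iooiaei$uiua

Derivation:
All 12 rotations (rotation i = S[i:]+S[:i]):
  rot[0] = uiuaiooiaei$
  rot[1] = iuaiooiaei$u
  rot[2] = uaiooiaei$ui
  rot[3] = aiooiaei$uiu
  rot[4] = iooiaei$uiua
  rot[5] = ooiaei$uiuai
  rot[6] = oiaei$uiuaio
  rot[7] = iaei$uiuaioo
  rot[8] = aei$uiuaiooi
  rot[9] = ei$uiuaiooia
  rot[10] = i$uiuaiooiae
  rot[11] = $uiuaiooiaei
Sorted (with $ < everything):
  sorted[0] = $uiuaiooiaei
  sorted[1] = aei$uiuaiooi
  sorted[2] = aiooiaei$uiu
  sorted[3] = ei$uiuaiooia
  sorted[4] = i$uiuaiooiae
  sorted[5] = iaei$uiuaioo
  sorted[6] = iooiaei$uiua
  sorted[7] = iuaiooiaei$u
  sorted[8] = oiaei$uiuaio
  sorted[9] = ooiaei$uiuai
  sorted[10] = uaiooiaei$ui
  sorted[11] = uiuaiooiaei$
sorted[6] = iooiaei$uiua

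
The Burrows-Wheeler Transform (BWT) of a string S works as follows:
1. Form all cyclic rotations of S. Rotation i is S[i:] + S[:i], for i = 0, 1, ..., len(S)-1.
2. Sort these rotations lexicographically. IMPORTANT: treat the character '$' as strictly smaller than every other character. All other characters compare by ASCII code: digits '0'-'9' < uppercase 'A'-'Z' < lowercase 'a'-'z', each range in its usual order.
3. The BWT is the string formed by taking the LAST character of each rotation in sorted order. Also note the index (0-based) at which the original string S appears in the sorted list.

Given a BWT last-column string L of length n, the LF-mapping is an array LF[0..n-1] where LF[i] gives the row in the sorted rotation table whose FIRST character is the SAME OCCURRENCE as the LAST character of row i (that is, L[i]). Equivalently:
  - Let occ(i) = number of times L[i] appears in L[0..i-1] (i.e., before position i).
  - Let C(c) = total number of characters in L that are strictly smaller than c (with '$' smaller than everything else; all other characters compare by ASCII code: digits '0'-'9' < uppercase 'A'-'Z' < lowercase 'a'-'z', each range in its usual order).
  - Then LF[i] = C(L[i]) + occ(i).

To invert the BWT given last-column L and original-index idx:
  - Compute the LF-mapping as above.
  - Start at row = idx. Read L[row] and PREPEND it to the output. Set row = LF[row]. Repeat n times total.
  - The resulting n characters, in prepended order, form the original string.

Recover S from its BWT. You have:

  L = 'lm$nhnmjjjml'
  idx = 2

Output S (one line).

Answer: jmhjmnjmlnl$

Derivation:
LF mapping: 5 7 0 10 1 11 8 2 3 4 9 6
Walk LF starting at row 2, prepending L[row]:
  step 1: row=2, L[2]='$', prepend. Next row=LF[2]=0
  step 2: row=0, L[0]='l', prepend. Next row=LF[0]=5
  step 3: row=5, L[5]='n', prepend. Next row=LF[5]=11
  step 4: row=11, L[11]='l', prepend. Next row=LF[11]=6
  step 5: row=6, L[6]='m', prepend. Next row=LF[6]=8
  step 6: row=8, L[8]='j', prepend. Next row=LF[8]=3
  step 7: row=3, L[3]='n', prepend. Next row=LF[3]=10
  step 8: row=10, L[10]='m', prepend. Next row=LF[10]=9
  step 9: row=9, L[9]='j', prepend. Next row=LF[9]=4
  step 10: row=4, L[4]='h', prepend. Next row=LF[4]=1
  step 11: row=1, L[1]='m', prepend. Next row=LF[1]=7
  step 12: row=7, L[7]='j', prepend. Next row=LF[7]=2
Reversed output: jmhjmnjmlnl$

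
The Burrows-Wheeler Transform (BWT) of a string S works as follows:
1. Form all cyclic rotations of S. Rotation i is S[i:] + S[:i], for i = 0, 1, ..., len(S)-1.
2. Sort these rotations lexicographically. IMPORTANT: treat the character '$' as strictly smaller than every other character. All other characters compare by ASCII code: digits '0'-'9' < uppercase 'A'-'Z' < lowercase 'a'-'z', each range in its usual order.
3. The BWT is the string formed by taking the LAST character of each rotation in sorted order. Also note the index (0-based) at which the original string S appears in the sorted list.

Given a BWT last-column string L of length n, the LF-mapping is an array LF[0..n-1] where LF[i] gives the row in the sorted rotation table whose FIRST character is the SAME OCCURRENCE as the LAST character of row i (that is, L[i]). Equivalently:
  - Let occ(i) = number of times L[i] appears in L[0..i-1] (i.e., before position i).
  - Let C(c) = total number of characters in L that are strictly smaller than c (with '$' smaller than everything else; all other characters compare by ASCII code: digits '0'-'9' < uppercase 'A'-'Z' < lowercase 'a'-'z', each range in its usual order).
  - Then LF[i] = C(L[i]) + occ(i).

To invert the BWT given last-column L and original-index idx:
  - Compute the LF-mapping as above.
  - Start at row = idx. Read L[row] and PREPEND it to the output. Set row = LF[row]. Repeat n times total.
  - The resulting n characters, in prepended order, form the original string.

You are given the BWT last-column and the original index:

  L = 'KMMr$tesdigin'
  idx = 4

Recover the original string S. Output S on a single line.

LF mapping: 1 2 3 10 0 12 5 11 4 7 6 8 9
Walk LF starting at row 4, prepending L[row]:
  step 1: row=4, L[4]='$', prepend. Next row=LF[4]=0
  step 2: row=0, L[0]='K', prepend. Next row=LF[0]=1
  step 3: row=1, L[1]='M', prepend. Next row=LF[1]=2
  step 4: row=2, L[2]='M', prepend. Next row=LF[2]=3
  step 5: row=3, L[3]='r', prepend. Next row=LF[3]=10
  step 6: row=10, L[10]='g', prepend. Next row=LF[10]=6
  step 7: row=6, L[6]='e', prepend. Next row=LF[6]=5
  step 8: row=5, L[5]='t', prepend. Next row=LF[5]=12
  step 9: row=12, L[12]='n', prepend. Next row=LF[12]=9
  step 10: row=9, L[9]='i', prepend. Next row=LF[9]=7
  step 11: row=7, L[7]='s', prepend. Next row=LF[7]=11
  step 12: row=11, L[11]='i', prepend. Next row=LF[11]=8
  step 13: row=8, L[8]='d', prepend. Next row=LF[8]=4
Reversed output: disintegrMMK$

Answer: disintegrMMK$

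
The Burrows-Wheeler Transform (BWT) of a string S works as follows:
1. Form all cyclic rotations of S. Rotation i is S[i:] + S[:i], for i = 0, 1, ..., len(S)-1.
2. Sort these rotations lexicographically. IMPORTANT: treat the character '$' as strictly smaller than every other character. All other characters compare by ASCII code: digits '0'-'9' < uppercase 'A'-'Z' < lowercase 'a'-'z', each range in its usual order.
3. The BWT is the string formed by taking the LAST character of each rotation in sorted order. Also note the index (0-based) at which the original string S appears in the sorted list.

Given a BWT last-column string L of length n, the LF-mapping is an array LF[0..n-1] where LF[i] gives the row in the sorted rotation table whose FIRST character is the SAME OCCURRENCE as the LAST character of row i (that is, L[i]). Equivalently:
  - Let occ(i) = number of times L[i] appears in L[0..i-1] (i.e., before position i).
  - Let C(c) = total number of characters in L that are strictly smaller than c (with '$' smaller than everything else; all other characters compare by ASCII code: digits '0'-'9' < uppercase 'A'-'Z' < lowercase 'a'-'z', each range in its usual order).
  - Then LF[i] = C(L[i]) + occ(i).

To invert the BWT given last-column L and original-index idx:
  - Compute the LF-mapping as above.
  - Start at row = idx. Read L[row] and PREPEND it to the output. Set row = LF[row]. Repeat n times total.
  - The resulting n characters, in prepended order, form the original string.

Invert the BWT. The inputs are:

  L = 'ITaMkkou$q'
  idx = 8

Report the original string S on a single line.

Answer: quokkaMTI$

Derivation:
LF mapping: 1 3 4 2 5 6 7 9 0 8
Walk LF starting at row 8, prepending L[row]:
  step 1: row=8, L[8]='$', prepend. Next row=LF[8]=0
  step 2: row=0, L[0]='I', prepend. Next row=LF[0]=1
  step 3: row=1, L[1]='T', prepend. Next row=LF[1]=3
  step 4: row=3, L[3]='M', prepend. Next row=LF[3]=2
  step 5: row=2, L[2]='a', prepend. Next row=LF[2]=4
  step 6: row=4, L[4]='k', prepend. Next row=LF[4]=5
  step 7: row=5, L[5]='k', prepend. Next row=LF[5]=6
  step 8: row=6, L[6]='o', prepend. Next row=LF[6]=7
  step 9: row=7, L[7]='u', prepend. Next row=LF[7]=9
  step 10: row=9, L[9]='q', prepend. Next row=LF[9]=8
Reversed output: quokkaMTI$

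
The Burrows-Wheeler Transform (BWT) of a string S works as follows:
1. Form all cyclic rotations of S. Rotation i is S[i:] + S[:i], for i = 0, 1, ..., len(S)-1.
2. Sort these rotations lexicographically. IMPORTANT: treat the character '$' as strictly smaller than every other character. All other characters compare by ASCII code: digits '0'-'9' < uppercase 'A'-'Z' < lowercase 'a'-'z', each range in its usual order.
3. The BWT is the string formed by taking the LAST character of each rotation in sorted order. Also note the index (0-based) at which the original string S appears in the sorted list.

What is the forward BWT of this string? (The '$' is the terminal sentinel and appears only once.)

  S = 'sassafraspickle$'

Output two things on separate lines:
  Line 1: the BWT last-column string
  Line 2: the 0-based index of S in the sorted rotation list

All 16 rotations (rotation i = S[i:]+S[:i]):
  rot[0] = sassafraspickle$
  rot[1] = assafraspickle$s
  rot[2] = ssafraspickle$sa
  rot[3] = safraspickle$sas
  rot[4] = afraspickle$sass
  rot[5] = fraspickle$sassa
  rot[6] = raspickle$sassaf
  rot[7] = aspickle$sassafr
  rot[8] = spickle$sassafra
  rot[9] = pickle$sassafras
  rot[10] = ickle$sassafrasp
  rot[11] = ckle$sassafraspi
  rot[12] = kle$sassafraspic
  rot[13] = le$sassafraspick
  rot[14] = e$sassafraspickl
  rot[15] = $sassafraspickle
Sorted (with $ < everything):
  sorted[0] = $sassafraspickle  (last char: 'e')
  sorted[1] = afraspickle$sass  (last char: 's')
  sorted[2] = aspickle$sassafr  (last char: 'r')
  sorted[3] = assafraspickle$s  (last char: 's')
  sorted[4] = ckle$sassafraspi  (last char: 'i')
  sorted[5] = e$sassafraspickl  (last char: 'l')
  sorted[6] = fraspickle$sassa  (last char: 'a')
  sorted[7] = ickle$sassafrasp  (last char: 'p')
  sorted[8] = kle$sassafraspic  (last char: 'c')
  sorted[9] = le$sassafraspick  (last char: 'k')
  sorted[10] = pickle$sassafras  (last char: 's')
  sorted[11] = raspickle$sassaf  (last char: 'f')
  sorted[12] = safraspickle$sas  (last char: 's')
  sorted[13] = sassafraspickle$  (last char: '$')
  sorted[14] = spickle$sassafra  (last char: 'a')
  sorted[15] = ssafraspickle$sa  (last char: 'a')
Last column: esrsilapcksfs$aa
Original string S is at sorted index 13

Answer: esrsilapcksfs$aa
13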